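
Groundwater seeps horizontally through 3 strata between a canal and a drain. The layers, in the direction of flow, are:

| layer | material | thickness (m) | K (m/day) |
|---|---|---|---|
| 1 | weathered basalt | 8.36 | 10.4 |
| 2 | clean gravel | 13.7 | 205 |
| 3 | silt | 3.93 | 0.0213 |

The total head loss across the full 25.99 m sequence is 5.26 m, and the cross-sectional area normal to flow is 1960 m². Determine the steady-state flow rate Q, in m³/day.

55.6

Flow is perpendicular to layering, so the layers act in series and the equivalent K is the thickness-weighted harmonic mean.
Total thickness L = 8.36 + 13.7 + 3.93 = 25.99 m.
Σ(b_i/K_i) = 8.36/10.4 + 13.7/205 + 3.93/0.0213 = 185.4 d.
K_eq = L / Σ(b_i/K_i) = 25.99 / 185.4 = 0.1402 m/day.
Q = K_eq · A · (Δh/L) = 0.1402 × 1960 × (5.26/25.99) = 55.61 m³/day.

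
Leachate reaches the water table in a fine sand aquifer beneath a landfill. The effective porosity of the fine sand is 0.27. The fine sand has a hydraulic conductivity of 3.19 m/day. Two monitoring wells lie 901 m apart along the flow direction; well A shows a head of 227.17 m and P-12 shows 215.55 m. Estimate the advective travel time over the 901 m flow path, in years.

16.2

Hydraulic gradient i = (227.17 − 215.55) / 901 = 11.62 / 901 = 0.01290.
Darcy flux q = K · i = 3.190 × 0.01290 = 0.04114 m/day.
Seepage velocity v = q / n_e = 0.04114 / 0.27 = 0.1524 m/day.
Travel time t = L / v = 901 / 0.1524 = 5913 days = 16.19 years.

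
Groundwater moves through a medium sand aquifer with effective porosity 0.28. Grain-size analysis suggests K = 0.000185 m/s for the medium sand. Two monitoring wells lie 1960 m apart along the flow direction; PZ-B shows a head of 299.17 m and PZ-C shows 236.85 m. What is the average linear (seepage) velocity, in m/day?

1.82

Convert K: 0.000185 m/s × 86400 = 15.98 m/day.
Hydraulic gradient i = (299.17 − 236.85) / 1960 = 62.32 / 1960 = 0.03180.
Darcy flux q = K · i = 15.98 × 0.03180 = 0.5082 m/day.
Seepage velocity v = q / n_e = 0.5082 / 0.28 = 1.815 m/day.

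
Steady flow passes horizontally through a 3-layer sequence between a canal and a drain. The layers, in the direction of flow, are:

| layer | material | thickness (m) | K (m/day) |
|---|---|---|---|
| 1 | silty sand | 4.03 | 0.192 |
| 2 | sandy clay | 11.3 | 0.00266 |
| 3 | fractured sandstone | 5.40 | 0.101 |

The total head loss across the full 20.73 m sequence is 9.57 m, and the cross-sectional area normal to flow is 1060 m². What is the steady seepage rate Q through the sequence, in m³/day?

Flow is perpendicular to layering, so the layers act in series and the equivalent K is the thickness-weighted harmonic mean.
Total thickness L = 4.03 + 11.3 + 5.40 = 20.73 m.
Σ(b_i/K_i) = 4.03/0.192 + 11.3/0.00266 + 5.40/0.101 = 4323 d.
K_eq = L / Σ(b_i/K_i) = 20.73 / 4323 = 0.004796 m/day.
Q = K_eq · A · (Δh/L) = 0.004796 × 1060 × (9.57/20.73) = 2.347 m³/day.

2.35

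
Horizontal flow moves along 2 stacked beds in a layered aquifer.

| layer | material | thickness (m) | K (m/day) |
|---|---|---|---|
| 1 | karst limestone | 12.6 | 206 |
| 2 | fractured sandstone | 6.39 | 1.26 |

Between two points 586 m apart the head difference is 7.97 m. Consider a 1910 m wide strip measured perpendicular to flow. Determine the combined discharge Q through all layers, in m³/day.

Flow is parallel to layering, so each bed carries its own Darcy discharge and the transmissivities add.
Σ(K_i·b_i) = 206×12.6 + 1.26×6.39 = 2604 m²/day.
Hydraulic gradient i = Δh / L = 7.97 / 586 = 0.01360.
Q = Σ(K_i·b_i) · W · i = 2604 × 1910 × 0.01360 = 67636 m³/day.

67600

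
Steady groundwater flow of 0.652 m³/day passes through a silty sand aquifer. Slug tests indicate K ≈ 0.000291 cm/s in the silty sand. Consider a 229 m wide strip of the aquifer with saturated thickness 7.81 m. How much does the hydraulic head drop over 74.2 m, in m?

Convert K: 0.000291 cm/s × 864 = 0.2514 m/day.
Cross-sectional area A = 229 × 7.81 = 1788 m².
From Q = K·A·i, i = Q / (K·A) = 0.652 / (0.2514 × 1788) = 0.001450.
Head loss Δh = i · L = 0.001450 × 74.2 = 0.1076 m.

0.108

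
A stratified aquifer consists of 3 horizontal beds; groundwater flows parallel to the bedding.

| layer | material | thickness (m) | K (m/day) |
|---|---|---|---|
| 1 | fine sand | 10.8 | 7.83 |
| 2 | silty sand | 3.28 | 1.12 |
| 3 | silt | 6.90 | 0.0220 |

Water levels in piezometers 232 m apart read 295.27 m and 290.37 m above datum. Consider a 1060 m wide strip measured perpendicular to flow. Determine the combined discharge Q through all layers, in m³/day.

1980

Flow is parallel to layering, so each bed carries its own Darcy discharge and the transmissivities add.
Σ(K_i·b_i) = 7.83×10.8 + 1.12×3.28 + 0.0220×6.90 = 88.39 m²/day.
Hydraulic gradient i = (295.27 − 290.37) / 232 = 4.9 / 232 = 0.02112.
Q = Σ(K_i·b_i) · W · i = 88.39 × 1060 × 0.02112 = 1979 m³/day.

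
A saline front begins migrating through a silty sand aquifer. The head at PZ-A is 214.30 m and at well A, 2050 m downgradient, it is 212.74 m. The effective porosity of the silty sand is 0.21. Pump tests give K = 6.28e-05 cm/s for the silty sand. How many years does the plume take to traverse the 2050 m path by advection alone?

28500

Convert K: 6.28e-05 cm/s × 864 = 0.05426 m/day.
Hydraulic gradient i = (214.30 − 212.74) / 2050 = 1.56 / 2050 = 0.0007610.
Darcy flux q = K · i = 0.05426 × 0.0007610 = 4.129e-05 m/day.
Seepage velocity v = q / n_e = 4.129e-05 / 0.21 = 0.0001966 m/day.
Travel time t = L / v = 2050 / 0.0001966 = 1.043e+07 days = 28546 years.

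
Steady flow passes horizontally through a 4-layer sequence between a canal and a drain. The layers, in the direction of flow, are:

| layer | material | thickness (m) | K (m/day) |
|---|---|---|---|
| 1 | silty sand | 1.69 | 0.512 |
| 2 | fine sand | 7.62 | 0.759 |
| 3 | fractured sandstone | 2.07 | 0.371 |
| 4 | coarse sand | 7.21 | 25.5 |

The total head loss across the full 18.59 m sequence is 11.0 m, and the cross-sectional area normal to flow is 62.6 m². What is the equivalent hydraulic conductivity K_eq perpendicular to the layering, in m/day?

0.968

Flow is perpendicular to layering, so the layers act in series and the equivalent K is the thickness-weighted harmonic mean.
Total thickness L = 1.69 + 7.62 + 2.07 + 7.21 = 18.59 m.
Σ(b_i/K_i) = 1.69/0.512 + 7.62/0.759 + 2.07/0.371 + 7.21/25.5 = 19.20 d.
K_eq = L / Σ(b_i/K_i) = 18.59 / 19.20 = 0.9681 m/day.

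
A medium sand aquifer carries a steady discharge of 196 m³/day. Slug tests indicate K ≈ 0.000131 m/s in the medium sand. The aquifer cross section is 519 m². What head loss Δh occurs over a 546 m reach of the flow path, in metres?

Convert K: 0.000131 m/s × 86400 = 11.32 m/day.
From Q = K·A·i, i = Q / (K·A) = 196 / (11.32 × 519.0) = 0.03337.
Head loss Δh = i · L = 0.03337 × 546 = 18.22 m.

18.2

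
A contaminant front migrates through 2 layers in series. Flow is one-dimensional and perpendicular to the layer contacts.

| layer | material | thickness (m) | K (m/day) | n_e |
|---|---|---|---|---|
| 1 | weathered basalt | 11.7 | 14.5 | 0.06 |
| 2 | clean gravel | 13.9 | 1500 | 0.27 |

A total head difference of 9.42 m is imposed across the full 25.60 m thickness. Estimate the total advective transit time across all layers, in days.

With flow normal to the layers, continuity requires the same specific discharge q through every layer.
Σ(b_i/K_i) = 11.7/14.5 + 13.9/1500 = 0.8162 d.
q = Δh / Σ(b_i/K_i) = 9.42 / 0.8162 = 11.54 m/day.
In each layer the seepage velocity is v_i = q/n_i, so the layer transit time is t_i = b_i·n_i / q:
  layer 1 (weathered basalt): t_1 = 11.7 × 0.06 / 11.54 = 0.06082 d
  layer 2 (clean gravel): t_2 = 13.9 × 0.27 / 11.54 = 0.3252 d
Total t = Σ t_i = 0.3860 days.

0.386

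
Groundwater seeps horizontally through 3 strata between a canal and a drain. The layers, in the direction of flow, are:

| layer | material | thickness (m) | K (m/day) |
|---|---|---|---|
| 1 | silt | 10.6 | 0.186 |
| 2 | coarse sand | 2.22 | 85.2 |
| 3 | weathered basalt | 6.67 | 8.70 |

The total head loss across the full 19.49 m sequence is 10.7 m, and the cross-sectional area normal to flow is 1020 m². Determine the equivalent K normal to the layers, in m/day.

0.337

Flow is perpendicular to layering, so the layers act in series and the equivalent K is the thickness-weighted harmonic mean.
Total thickness L = 10.6 + 2.22 + 6.67 = 19.49 m.
Σ(b_i/K_i) = 10.6/0.186 + 2.22/85.2 + 6.67/8.70 = 57.78 d.
K_eq = L / Σ(b_i/K_i) = 19.49 / 57.78 = 0.3373 m/day.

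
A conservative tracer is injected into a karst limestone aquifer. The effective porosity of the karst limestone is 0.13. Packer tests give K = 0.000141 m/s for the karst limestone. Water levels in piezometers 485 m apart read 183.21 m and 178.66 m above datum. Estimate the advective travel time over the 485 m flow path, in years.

Convert K: 0.000141 m/s × 86400 = 12.18 m/day.
Hydraulic gradient i = (183.21 − 178.66) / 485 = 4.55 / 485 = 0.009381.
Darcy flux q = K · i = 12.18 × 0.009381 = 0.1143 m/day.
Seepage velocity v = q / n_e = 0.1143 / 0.13 = 0.8791 m/day.
Travel time t = L / v = 485 / 0.8791 = 551.7 days = 1.510 years.

1.51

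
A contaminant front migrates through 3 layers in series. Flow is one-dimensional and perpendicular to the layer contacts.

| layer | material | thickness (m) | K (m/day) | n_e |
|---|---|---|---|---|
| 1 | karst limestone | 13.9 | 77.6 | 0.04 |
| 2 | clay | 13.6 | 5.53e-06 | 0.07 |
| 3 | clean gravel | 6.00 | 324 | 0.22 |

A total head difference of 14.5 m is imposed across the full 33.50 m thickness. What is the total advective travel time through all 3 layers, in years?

With flow normal to the layers, continuity requires the same specific discharge q through every layer.
Σ(b_i/K_i) = 13.9/77.6 + 13.6/5.53e-06 + 6.00/324 = 2.459e+06 d.
q = Δh / Σ(b_i/K_i) = 14.5 / 2.459e+06 = 5.896e-06 m/day.
In each layer the seepage velocity is v_i = q/n_i, so the layer transit time is t_i = b_i·n_i / q:
  layer 1 (karst limestone): t_1 = 13.9 × 0.04 / 5.896e-06 = 94302 d
  layer 2 (clay): t_2 = 13.6 × 0.07 / 5.896e-06 = 1.615e+05 d
  layer 3 (clean gravel): t_3 = 6.00 × 0.22 / 5.896e-06 = 2.239e+05 d
Total t = Σ t_i = 4.797e+05 days = 1313 years.

1310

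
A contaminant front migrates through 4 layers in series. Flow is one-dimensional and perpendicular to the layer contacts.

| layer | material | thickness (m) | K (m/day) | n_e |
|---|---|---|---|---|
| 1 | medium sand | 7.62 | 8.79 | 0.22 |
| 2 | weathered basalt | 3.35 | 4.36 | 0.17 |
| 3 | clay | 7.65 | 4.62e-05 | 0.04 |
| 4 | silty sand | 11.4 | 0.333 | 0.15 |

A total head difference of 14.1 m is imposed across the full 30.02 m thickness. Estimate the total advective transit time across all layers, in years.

With flow normal to the layers, continuity requires the same specific discharge q through every layer.
Σ(b_i/K_i) = 7.62/8.79 + 3.35/4.36 + 7.65/4.62e-05 + 11.4/0.333 = 1.656e+05 d.
q = Δh / Σ(b_i/K_i) = 14.1 / 1.656e+05 = 8.513e-05 m/day.
In each layer the seepage velocity is v_i = q/n_i, so the layer transit time is t_i = b_i·n_i / q:
  layer 1 (medium sand): t_1 = 7.62 × 0.22 / 8.513e-05 = 19691 d
  layer 2 (weathered basalt): t_2 = 3.35 × 0.17 / 8.513e-05 = 6689 d
  layer 3 (clay): t_3 = 7.65 × 0.04 / 8.513e-05 = 3594 d
  layer 4 (silty sand): t_4 = 11.4 × 0.15 / 8.513e-05 = 20086 d
Total t = Σ t_i = 50061 days = 137.1 years.

137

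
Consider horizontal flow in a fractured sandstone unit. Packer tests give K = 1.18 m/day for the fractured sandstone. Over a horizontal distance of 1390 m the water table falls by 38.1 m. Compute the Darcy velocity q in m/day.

0.0323

Hydraulic gradient i = Δh / L = 38.1 / 1390 = 0.02741.
Specific discharge q = K · i = 1.180 × 0.02741 = 0.03234 m/day.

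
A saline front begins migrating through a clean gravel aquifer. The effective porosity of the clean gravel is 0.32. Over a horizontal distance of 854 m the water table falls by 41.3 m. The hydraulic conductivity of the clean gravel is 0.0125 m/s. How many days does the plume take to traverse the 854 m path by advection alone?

5.23

Convert K: 0.0125 m/s × 86400 = 1080 m/day.
Hydraulic gradient i = Δh / L = 41.3 / 854 = 0.04836.
Darcy flux q = K · i = 1080 × 0.04836 = 52.23 m/day.
Seepage velocity v = q / n_e = 52.23 / 0.32 = 163.2 m/day.
Travel time t = L / v = 854 / 163.2 = 5.232 days.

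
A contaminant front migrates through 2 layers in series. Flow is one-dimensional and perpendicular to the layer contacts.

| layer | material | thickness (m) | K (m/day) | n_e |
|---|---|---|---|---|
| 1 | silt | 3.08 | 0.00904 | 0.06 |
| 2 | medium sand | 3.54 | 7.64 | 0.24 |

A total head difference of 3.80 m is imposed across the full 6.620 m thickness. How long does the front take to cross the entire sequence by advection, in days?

92.9

With flow normal to the layers, continuity requires the same specific discharge q through every layer.
Σ(b_i/K_i) = 3.08/0.00904 + 3.54/7.64 = 341.2 d.
q = Δh / Σ(b_i/K_i) = 3.80 / 341.2 = 0.01114 m/day.
In each layer the seepage velocity is v_i = q/n_i, so the layer transit time is t_i = b_i·n_i / q:
  layer 1 (silt): t_1 = 3.08 × 0.06 / 0.01114 = 16.59 d
  layer 2 (medium sand): t_2 = 3.54 × 0.24 / 0.01114 = 76.28 d
Total t = Σ t_i = 92.87 days.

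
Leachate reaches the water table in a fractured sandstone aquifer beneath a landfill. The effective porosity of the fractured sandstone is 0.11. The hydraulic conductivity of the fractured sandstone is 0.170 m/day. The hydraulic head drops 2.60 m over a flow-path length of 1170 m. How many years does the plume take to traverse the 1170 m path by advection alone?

Hydraulic gradient i = Δh / L = 2.60 / 1170 = 0.002222.
Darcy flux q = K · i = 0.1700 × 0.002222 = 0.0003778 m/day.
Seepage velocity v = q / n_e = 0.0003778 / 0.11 = 0.003434 m/day.
Travel time t = L / v = 1170 / 0.003434 = 3.407e+05 days = 932.7 years.

933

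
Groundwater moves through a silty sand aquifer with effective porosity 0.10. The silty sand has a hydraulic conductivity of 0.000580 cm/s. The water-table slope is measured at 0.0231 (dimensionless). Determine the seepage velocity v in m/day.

Convert K: 0.000580 cm/s × 864 = 0.5011 m/day.
Hydraulic gradient i = 0.0231.
Darcy flux q = K · i = 0.5011 × 0.02310 = 0.01158 m/day.
Seepage velocity v = q / n_e = 0.01158 / 0.10 = 0.1158 m/day.

0.116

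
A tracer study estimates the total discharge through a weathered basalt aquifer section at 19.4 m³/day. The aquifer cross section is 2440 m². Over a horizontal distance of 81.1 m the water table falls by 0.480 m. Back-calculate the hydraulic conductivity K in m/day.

1.34

Hydraulic gradient i = Δh / L = 0.480 / 81.1 = 0.005919.
From Q = K·A·i, K = Q / (A·i) = 19.4 / (2440 × 0.005919) = 1.343 m/day.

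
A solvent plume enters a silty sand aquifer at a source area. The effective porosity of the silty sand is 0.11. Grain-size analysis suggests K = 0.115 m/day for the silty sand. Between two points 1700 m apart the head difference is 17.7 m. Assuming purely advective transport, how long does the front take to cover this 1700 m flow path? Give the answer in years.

Hydraulic gradient i = Δh / L = 17.7 / 1700 = 0.01041.
Darcy flux q = K · i = 0.1150 × 0.01041 = 0.001197 m/day.
Seepage velocity v = q / n_e = 0.001197 / 0.11 = 0.01089 m/day.
Travel time t = L / v = 1700 / 0.01089 = 1.562e+05 days = 427.6 years.

428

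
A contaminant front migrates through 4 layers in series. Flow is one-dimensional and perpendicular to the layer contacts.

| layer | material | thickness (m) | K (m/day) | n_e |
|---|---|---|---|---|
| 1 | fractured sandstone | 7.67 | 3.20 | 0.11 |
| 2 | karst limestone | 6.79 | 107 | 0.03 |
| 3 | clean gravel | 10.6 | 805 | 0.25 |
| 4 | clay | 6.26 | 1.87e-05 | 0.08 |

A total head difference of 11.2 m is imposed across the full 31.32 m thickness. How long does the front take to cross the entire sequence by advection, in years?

With flow normal to the layers, continuity requires the same specific discharge q through every layer.
Σ(b_i/K_i) = 7.67/3.20 + 6.79/107 + 10.6/805 + 6.26/1.87e-05 = 3.348e+05 d.
q = Δh / Σ(b_i/K_i) = 11.2 / 3.348e+05 = 3.346e-05 m/day.
In each layer the seepage velocity is v_i = q/n_i, so the layer transit time is t_i = b_i·n_i / q:
  layer 1 (fractured sandstone): t_1 = 7.67 × 0.11 / 3.346e-05 = 25218 d
  layer 2 (karst limestone): t_2 = 6.79 × 0.03 / 3.346e-05 = 6088 d
  layer 3 (clean gravel): t_3 = 10.6 × 0.25 / 3.346e-05 = 79207 d
  layer 4 (clay): t_4 = 6.26 × 0.08 / 3.346e-05 = 14969 d
Total t = Σ t_i = 1.255e+05 days = 343.6 years.

344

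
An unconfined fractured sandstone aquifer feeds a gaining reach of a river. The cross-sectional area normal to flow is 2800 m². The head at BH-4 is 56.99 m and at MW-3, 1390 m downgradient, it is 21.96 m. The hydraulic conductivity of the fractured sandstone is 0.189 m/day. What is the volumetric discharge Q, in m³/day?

Hydraulic gradient i = (56.99 − 21.96) / 1390 = 35.03 / 1390 = 0.02520.
Darcy's law: Q = K · A · i = 0.1890 × 2800 × 0.02520 = 13.34 m³/day.

13.3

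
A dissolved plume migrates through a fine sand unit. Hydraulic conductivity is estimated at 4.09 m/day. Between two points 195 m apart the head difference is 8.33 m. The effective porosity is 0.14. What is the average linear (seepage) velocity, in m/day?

1.25

Hydraulic gradient i = Δh / L = 8.33 / 195 = 0.04272.
Darcy flux q = K · i = 4.090 × 0.04272 = 0.1747 m/day.
Seepage velocity v = q / n_e = 0.1747 / 0.14 = 1.248 m/day.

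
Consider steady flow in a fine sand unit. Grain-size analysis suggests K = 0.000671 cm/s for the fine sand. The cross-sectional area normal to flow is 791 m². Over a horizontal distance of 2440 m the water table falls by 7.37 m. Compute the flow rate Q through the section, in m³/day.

1.39

Convert K: 0.000671 cm/s × 864 = 0.5797 m/day.
Hydraulic gradient i = Δh / L = 7.37 / 2440 = 0.003020.
Darcy's law: Q = K · A · i = 0.5797 × 791.0 × 0.003020 = 1.385 m³/day.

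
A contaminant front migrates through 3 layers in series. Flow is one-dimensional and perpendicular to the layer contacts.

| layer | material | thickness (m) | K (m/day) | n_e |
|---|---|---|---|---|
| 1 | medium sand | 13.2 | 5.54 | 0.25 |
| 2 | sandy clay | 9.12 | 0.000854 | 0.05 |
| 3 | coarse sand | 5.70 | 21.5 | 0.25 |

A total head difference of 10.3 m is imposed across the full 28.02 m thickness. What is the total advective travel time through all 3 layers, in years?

14.7

With flow normal to the layers, continuity requires the same specific discharge q through every layer.
Σ(b_i/K_i) = 13.2/5.54 + 9.12/0.000854 + 5.70/21.5 = 10682 d.
q = Δh / Σ(b_i/K_i) = 10.3 / 10682 = 0.0009643 m/day.
In each layer the seepage velocity is v_i = q/n_i, so the layer transit time is t_i = b_i·n_i / q:
  layer 1 (medium sand): t_1 = 13.2 × 0.25 / 0.0009643 = 3422 d
  layer 2 (sandy clay): t_2 = 9.12 × 0.05 / 0.0009643 = 472.9 d
  layer 3 (coarse sand): t_3 = 5.70 × 0.25 / 0.0009643 = 1478 d
Total t = Σ t_i = 5373 days = 14.71 years.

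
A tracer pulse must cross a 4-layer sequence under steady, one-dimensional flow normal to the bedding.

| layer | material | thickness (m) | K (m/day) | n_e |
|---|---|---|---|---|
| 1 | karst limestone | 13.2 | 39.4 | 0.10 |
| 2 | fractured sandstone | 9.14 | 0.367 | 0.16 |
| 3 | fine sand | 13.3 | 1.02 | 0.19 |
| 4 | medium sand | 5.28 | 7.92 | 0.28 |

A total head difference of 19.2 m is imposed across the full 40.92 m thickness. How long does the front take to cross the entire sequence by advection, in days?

13.8

With flow normal to the layers, continuity requires the same specific discharge q through every layer.
Σ(b_i/K_i) = 13.2/39.4 + 9.14/0.367 + 13.3/1.02 + 5.28/7.92 = 38.95 d.
q = Δh / Σ(b_i/K_i) = 19.2 / 38.95 = 0.4930 m/day.
In each layer the seepage velocity is v_i = q/n_i, so the layer transit time is t_i = b_i·n_i / q:
  layer 1 (karst limestone): t_1 = 13.2 × 0.10 / 0.4930 = 2.678 d
  layer 2 (fractured sandstone): t_2 = 9.14 × 0.16 / 0.4930 = 2.966 d
  layer 3 (fine sand): t_3 = 13.3 × 0.19 / 0.4930 = 5.126 d
  layer 4 (medium sand): t_4 = 5.28 × 0.28 / 0.4930 = 2.999 d
Total t = Σ t_i = 13.77 days.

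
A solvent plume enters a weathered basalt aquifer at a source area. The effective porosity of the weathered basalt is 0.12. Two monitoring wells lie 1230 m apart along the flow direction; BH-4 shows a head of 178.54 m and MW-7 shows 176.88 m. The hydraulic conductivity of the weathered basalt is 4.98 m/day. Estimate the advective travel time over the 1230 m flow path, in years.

60.1

Hydraulic gradient i = (178.54 − 176.88) / 1230 = 1.66 / 1230 = 0.001350.
Darcy flux q = K · i = 4.980 × 0.001350 = 0.006721 m/day.
Seepage velocity v = q / n_e = 0.006721 / 0.12 = 0.05601 m/day.
Travel time t = L / v = 1230 / 0.05601 = 21961 days = 60.13 years.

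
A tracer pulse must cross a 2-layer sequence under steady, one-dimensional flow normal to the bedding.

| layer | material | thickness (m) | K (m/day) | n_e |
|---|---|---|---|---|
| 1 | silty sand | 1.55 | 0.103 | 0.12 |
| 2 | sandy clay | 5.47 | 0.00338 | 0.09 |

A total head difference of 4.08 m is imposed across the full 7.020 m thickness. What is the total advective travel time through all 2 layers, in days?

272

With flow normal to the layers, continuity requires the same specific discharge q through every layer.
Σ(b_i/K_i) = 1.55/0.103 + 5.47/0.00338 = 1633 d.
q = Δh / Σ(b_i/K_i) = 4.08 / 1633 = 0.002498 m/day.
In each layer the seepage velocity is v_i = q/n_i, so the layer transit time is t_i = b_i·n_i / q:
  layer 1 (silty sand): t_1 = 1.55 × 0.12 / 0.002498 = 74.46 d
  layer 2 (sandy clay): t_2 = 5.47 × 0.09 / 0.002498 = 197.1 d
Total t = Σ t_i = 271.6 days.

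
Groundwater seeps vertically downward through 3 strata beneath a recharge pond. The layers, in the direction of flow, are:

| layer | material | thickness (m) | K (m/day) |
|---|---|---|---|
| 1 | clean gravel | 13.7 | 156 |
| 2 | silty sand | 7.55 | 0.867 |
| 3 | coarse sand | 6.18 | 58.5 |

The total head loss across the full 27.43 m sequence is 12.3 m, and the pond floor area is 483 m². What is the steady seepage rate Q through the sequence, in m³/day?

667

Flow is perpendicular to layering, so the layers act in series and the equivalent K is the thickness-weighted harmonic mean.
Total thickness L = 13.7 + 7.55 + 6.18 = 27.43 m.
Σ(b_i/K_i) = 13.7/156 + 7.55/0.867 + 6.18/58.5 = 8.902 d.
K_eq = L / Σ(b_i/K_i) = 27.43 / 8.902 = 3.081 m/day.
Q = K_eq · A · (Δh/L) = 3.081 × 483 × (12.3/27.43) = 667.4 m³/day.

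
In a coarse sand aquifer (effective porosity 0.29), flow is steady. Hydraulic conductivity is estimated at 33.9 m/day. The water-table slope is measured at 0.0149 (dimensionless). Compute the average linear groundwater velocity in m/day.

1.74

Hydraulic gradient i = 0.0149.
Darcy flux q = K · i = 33.90 × 0.01490 = 0.5051 m/day.
Seepage velocity v = q / n_e = 0.5051 / 0.29 = 1.742 m/day.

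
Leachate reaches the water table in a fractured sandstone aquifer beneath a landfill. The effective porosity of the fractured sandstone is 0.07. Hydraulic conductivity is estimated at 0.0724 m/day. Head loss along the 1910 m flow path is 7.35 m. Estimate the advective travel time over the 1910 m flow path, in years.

Hydraulic gradient i = Δh / L = 7.35 / 1910 = 0.003848.
Darcy flux q = K · i = 0.07240 × 0.003848 = 0.0002786 m/day.
Seepage velocity v = q / n_e = 0.0002786 / 0.07 = 0.003980 m/day.
Travel time t = L / v = 1910 / 0.003980 = 4.799e+05 days = 1314 years.

1310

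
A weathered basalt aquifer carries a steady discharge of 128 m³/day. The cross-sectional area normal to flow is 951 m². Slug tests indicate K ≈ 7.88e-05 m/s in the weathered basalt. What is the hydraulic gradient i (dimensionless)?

0.0198

Convert K: 7.88e-05 m/s × 86400 = 6.808 m/day.
From Q = K·A·i, i = Q / (K·A) = 128 / (6.808 × 951.0) = 0.01977.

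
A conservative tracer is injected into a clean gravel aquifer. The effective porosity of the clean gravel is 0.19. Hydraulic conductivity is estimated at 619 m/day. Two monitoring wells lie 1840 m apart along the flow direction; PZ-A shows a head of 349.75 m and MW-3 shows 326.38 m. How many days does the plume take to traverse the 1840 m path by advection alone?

44.5

Hydraulic gradient i = (349.75 − 326.38) / 1840 = 23.37 / 1840 = 0.01270.
Darcy flux q = K · i = 619.0 × 0.01270 = 7.862 m/day.
Seepage velocity v = q / n_e = 7.862 / 0.19 = 41.38 m/day.
Travel time t = L / v = 1840 / 41.38 = 44.47 days.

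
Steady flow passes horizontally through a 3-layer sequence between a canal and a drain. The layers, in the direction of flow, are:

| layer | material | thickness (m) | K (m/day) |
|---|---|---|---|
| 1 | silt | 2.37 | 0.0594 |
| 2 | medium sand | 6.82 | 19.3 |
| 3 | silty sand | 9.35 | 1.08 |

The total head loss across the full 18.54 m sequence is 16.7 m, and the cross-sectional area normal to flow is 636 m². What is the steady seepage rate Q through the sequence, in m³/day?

217

Flow is perpendicular to layering, so the layers act in series and the equivalent K is the thickness-weighted harmonic mean.
Total thickness L = 2.37 + 6.82 + 9.35 = 18.54 m.
Σ(b_i/K_i) = 2.37/0.0594 + 6.82/19.3 + 9.35/1.08 = 48.91 d.
K_eq = L / Σ(b_i/K_i) = 18.54 / 48.91 = 0.3791 m/day.
Q = K_eq · A · (Δh/L) = 0.3791 × 636 × (16.7/18.54) = 217.2 m³/day.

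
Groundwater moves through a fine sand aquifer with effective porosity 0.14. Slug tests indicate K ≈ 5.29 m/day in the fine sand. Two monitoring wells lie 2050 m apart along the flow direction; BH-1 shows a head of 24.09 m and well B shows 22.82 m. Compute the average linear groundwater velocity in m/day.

0.0234

Hydraulic gradient i = (24.09 − 22.82) / 2050 = 1.27 / 2050 = 0.0006195.
Darcy flux q = K · i = 5.290 × 0.0006195 = 0.003277 m/day.
Seepage velocity v = q / n_e = 0.003277 / 0.14 = 0.02341 m/day.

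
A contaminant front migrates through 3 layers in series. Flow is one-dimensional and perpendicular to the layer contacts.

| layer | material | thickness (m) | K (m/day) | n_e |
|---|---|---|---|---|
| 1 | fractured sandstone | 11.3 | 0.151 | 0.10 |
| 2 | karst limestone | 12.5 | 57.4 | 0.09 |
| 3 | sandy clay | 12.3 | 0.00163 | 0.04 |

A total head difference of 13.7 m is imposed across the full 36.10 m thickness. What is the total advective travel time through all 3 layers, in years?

With flow normal to the layers, continuity requires the same specific discharge q through every layer.
Σ(b_i/K_i) = 11.3/0.151 + 12.5/57.4 + 12.3/0.00163 = 7621 d.
q = Δh / Σ(b_i/K_i) = 13.7 / 7621 = 0.001798 m/day.
In each layer the seepage velocity is v_i = q/n_i, so the layer transit time is t_i = b_i·n_i / q:
  layer 1 (fractured sandstone): t_1 = 11.3 × 0.10 / 0.001798 = 628.6 d
  layer 2 (karst limestone): t_2 = 12.5 × 0.09 / 0.001798 = 625.8 d
  layer 3 (sandy clay): t_3 = 12.3 × 0.04 / 0.001798 = 273.7 d
Total t = Σ t_i = 1528 days = 4.184 years.

4.18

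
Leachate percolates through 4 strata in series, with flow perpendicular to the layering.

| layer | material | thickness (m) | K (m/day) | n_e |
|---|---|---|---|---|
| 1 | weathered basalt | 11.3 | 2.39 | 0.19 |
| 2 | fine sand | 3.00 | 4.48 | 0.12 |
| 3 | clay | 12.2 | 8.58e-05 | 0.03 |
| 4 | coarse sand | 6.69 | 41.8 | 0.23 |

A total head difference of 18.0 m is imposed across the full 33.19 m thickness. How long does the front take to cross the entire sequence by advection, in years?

95.4

With flow normal to the layers, continuity requires the same specific discharge q through every layer.
Σ(b_i/K_i) = 11.3/2.39 + 3.00/4.48 + 12.2/8.58e-05 + 6.69/41.8 = 1.422e+05 d.
q = Δh / Σ(b_i/K_i) = 18.0 / 1.422e+05 = 0.0001266 m/day.
In each layer the seepage velocity is v_i = q/n_i, so the layer transit time is t_i = b_i·n_i / q:
  layer 1 (weathered basalt): t_1 = 11.3 × 0.19 / 0.0001266 = 16961 d
  layer 2 (fine sand): t_2 = 3.00 × 0.12 / 0.0001266 = 2844 d
  layer 3 (clay): t_3 = 12.2 × 0.03 / 0.0001266 = 2891 d
  layer 4 (coarse sand): t_4 = 6.69 × 0.23 / 0.0001266 = 12155 d
Total t = Σ t_i = 34852 days = 95.42 years.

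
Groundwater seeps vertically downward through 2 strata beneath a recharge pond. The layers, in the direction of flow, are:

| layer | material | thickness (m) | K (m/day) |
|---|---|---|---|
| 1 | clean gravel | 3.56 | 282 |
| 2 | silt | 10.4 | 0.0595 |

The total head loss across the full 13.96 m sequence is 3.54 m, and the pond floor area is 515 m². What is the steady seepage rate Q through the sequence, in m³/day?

Flow is perpendicular to layering, so the layers act in series and the equivalent K is the thickness-weighted harmonic mean.
Total thickness L = 3.56 + 10.4 = 13.96 m.
Σ(b_i/K_i) = 3.56/282 + 10.4/0.0595 = 174.8 d.
K_eq = L / Σ(b_i/K_i) = 13.96 / 174.8 = 0.07986 m/day.
Q = K_eq · A · (Δh/L) = 0.07986 × 515 × (3.54/13.96) = 10.43 m³/day.

10.4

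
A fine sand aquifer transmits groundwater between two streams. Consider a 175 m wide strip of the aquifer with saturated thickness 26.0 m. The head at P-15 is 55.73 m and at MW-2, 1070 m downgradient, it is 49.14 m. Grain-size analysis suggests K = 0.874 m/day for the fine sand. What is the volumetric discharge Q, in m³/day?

Cross-sectional area A = 175 × 26.0 = 4550 m².
Hydraulic gradient i = (55.73 − 49.14) / 1070 = 6.59 / 1070 = 0.006159.
Darcy's law: Q = K · A · i = 0.8740 × 4550 × 0.006159 = 24.49 m³/day.

24.5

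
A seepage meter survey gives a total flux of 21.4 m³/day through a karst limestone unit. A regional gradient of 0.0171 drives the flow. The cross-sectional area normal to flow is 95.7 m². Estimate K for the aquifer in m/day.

13.1

Hydraulic gradient i = 0.0171.
From Q = K·A·i, K = Q / (A·i) = 21.4 / (95.70 × 0.01710) = 13.08 m/day.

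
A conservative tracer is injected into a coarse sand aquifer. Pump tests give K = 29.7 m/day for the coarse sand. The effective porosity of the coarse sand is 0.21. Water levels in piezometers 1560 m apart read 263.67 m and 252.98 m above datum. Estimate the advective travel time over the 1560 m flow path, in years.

4.41

Hydraulic gradient i = (263.67 − 252.98) / 1560 = 10.69 / 1560 = 0.006853.
Darcy flux q = K · i = 29.70 × 0.006853 = 0.2035 m/day.
Seepage velocity v = q / n_e = 0.2035 / 0.21 = 0.9691 m/day.
Travel time t = L / v = 1560 / 0.9691 = 1610 days = 4.407 years.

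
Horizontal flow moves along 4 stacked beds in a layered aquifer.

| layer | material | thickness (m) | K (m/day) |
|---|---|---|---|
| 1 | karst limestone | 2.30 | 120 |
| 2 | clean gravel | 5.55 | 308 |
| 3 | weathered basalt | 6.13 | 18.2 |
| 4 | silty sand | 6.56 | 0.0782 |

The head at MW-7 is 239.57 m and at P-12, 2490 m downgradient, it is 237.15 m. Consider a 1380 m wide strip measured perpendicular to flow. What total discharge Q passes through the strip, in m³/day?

Flow is parallel to layering, so each bed carries its own Darcy discharge and the transmissivities add.
Σ(K_i·b_i) = 120×2.30 + 308×5.55 + 18.2×6.13 + 0.0782×6.56 = 2097 m²/day.
Hydraulic gradient i = (239.57 − 237.15) / 2490 = 2.42 / 2490 = 0.0009719.
Q = Σ(K_i·b_i) · W · i = 2097 × 1380 × 0.0009719 = 2813 m³/day.

2810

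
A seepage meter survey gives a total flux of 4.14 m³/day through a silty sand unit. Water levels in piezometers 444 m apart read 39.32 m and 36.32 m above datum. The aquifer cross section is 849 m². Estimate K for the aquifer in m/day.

Hydraulic gradient i = (39.32 − 36.32) / 444 = 3 / 444 = 0.006757.
From Q = K·A·i, K = Q / (A·i) = 4.14 / (849.0 × 0.006757) = 0.7217 m/day.

0.722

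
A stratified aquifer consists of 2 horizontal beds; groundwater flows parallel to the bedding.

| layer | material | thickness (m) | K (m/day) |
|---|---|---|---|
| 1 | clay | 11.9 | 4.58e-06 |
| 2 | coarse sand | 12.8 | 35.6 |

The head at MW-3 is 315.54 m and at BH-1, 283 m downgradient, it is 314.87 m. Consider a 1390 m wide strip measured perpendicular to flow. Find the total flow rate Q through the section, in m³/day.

Flow is parallel to layering, so each bed carries its own Darcy discharge and the transmissivities add.
Σ(K_i·b_i) = 4.58e-06×11.9 + 35.6×12.8 = 455.7 m²/day.
Hydraulic gradient i = (315.54 − 314.87) / 283 = 0.67 / 283 = 0.002367.
Q = Σ(K_i·b_i) · W · i = 455.7 × 1390 × 0.002367 = 1500 m³/day.

1500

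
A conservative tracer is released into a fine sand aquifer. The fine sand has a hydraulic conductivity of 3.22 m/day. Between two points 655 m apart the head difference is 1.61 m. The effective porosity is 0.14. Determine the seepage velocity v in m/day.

Hydraulic gradient i = Δh / L = 1.61 / 655 = 0.002458.
Darcy flux q = K · i = 3.220 × 0.002458 = 0.007915 m/day.
Seepage velocity v = q / n_e = 0.007915 / 0.14 = 0.05653 m/day.

0.0565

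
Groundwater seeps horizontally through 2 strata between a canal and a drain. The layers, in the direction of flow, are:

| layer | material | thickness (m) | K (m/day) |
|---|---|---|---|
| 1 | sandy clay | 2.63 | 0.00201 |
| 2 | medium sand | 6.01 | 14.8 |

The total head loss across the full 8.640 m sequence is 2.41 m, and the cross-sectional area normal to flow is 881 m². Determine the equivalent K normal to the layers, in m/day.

Flow is perpendicular to layering, so the layers act in series and the equivalent K is the thickness-weighted harmonic mean.
Total thickness L = 2.63 + 6.01 = 8.640 m.
Σ(b_i/K_i) = 2.63/0.00201 + 6.01/14.8 = 1309 d.
K_eq = L / Σ(b_i/K_i) = 8.640 / 1309 = 0.006601 m/day.

0.00660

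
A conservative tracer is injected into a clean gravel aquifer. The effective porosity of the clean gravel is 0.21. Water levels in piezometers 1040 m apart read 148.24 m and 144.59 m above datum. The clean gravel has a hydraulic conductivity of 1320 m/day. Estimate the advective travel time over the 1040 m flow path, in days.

Hydraulic gradient i = (148.24 − 144.59) / 1040 = 3.65 / 1040 = 0.003510.
Darcy flux q = K · i = 1320 × 0.003510 = 4.633 m/day.
Seepage velocity v = q / n_e = 4.633 / 0.21 = 22.06 m/day.
Travel time t = L / v = 1040 / 22.06 = 47.14 days.

47.1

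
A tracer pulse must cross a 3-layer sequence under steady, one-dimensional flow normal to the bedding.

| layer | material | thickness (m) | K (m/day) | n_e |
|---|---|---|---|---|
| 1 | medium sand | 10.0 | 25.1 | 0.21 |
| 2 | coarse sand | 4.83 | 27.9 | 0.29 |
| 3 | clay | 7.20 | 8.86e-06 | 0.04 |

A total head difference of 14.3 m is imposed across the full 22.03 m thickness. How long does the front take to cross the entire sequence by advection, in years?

589

With flow normal to the layers, continuity requires the same specific discharge q through every layer.
Σ(b_i/K_i) = 10.0/25.1 + 4.83/27.9 + 7.20/8.86e-06 = 8.126e+05 d.
q = Δh / Σ(b_i/K_i) = 14.3 / 8.126e+05 = 1.760e-05 m/day.
In each layer the seepage velocity is v_i = q/n_i, so the layer transit time is t_i = b_i·n_i / q:
  layer 1 (medium sand): t_1 = 10.0 × 0.21 / 1.760e-05 = 1.193e+05 d
  layer 2 (coarse sand): t_2 = 4.83 × 0.29 / 1.760e-05 = 79599 d
  layer 3 (clay): t_3 = 7.20 × 0.04 / 1.760e-05 = 16366 d
Total t = Σ t_i = 2.153e+05 days = 589.5 years.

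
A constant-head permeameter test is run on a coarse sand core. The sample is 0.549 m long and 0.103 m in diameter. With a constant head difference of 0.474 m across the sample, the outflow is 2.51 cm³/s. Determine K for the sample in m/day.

30.1

Cross-sectional area A = π·(d/2)² = π × (0.103/2)² = 0.008332 m².
Convert discharge: 2.51 cm³/s = 2.510e-06 m³/s.
Darcy's law rearranged: K = Q·L / (A·Δh) = 2.510e-06 × 0.549 / (0.008332 × 0.474) = 0.0003489 m/s = 30.15 m/day.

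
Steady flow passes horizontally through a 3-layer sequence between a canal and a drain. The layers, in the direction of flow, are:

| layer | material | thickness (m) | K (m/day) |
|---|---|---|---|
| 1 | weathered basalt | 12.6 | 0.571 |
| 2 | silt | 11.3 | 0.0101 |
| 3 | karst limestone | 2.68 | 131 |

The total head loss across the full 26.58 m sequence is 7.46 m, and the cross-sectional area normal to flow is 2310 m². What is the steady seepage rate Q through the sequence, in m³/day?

15.1

Flow is perpendicular to layering, so the layers act in series and the equivalent K is the thickness-weighted harmonic mean.
Total thickness L = 12.6 + 11.3 + 2.68 = 26.58 m.
Σ(b_i/K_i) = 12.6/0.571 + 11.3/0.0101 + 2.68/131 = 1141 d.
K_eq = L / Σ(b_i/K_i) = 26.58 / 1141 = 0.02330 m/day.
Q = K_eq · A · (Δh/L) = 0.02330 × 2310 × (7.46/26.58) = 15.10 m³/day.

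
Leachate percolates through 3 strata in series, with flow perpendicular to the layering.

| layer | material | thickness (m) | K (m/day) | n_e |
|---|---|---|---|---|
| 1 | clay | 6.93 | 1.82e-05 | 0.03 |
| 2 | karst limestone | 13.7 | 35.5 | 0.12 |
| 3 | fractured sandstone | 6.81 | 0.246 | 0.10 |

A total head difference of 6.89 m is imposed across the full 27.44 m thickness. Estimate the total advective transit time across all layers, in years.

383

With flow normal to the layers, continuity requires the same specific discharge q through every layer.
Σ(b_i/K_i) = 6.93/1.82e-05 + 13.7/35.5 + 6.81/0.246 = 3.808e+05 d.
q = Δh / Σ(b_i/K_i) = 6.89 / 3.808e+05 = 1.809e-05 m/day.
In each layer the seepage velocity is v_i = q/n_i, so the layer transit time is t_i = b_i·n_i / q:
  layer 1 (clay): t_1 = 6.93 × 0.03 / 1.809e-05 = 11490 d
  layer 2 (karst limestone): t_2 = 13.7 × 0.12 / 1.809e-05 = 90861 d
  layer 3 (fractured sandstone): t_3 = 6.81 × 0.10 / 1.809e-05 = 37638 d
Total t = Σ t_i = 1.400e+05 days = 383.3 years.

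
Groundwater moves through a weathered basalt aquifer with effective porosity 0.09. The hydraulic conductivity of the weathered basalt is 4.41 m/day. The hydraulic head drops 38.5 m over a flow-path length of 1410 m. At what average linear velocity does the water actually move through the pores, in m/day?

1.34

Hydraulic gradient i = Δh / L = 38.5 / 1410 = 0.02730.
Darcy flux q = K · i = 4.410 × 0.02730 = 0.1204 m/day.
Seepage velocity v = q / n_e = 0.1204 / 0.09 = 1.338 m/day.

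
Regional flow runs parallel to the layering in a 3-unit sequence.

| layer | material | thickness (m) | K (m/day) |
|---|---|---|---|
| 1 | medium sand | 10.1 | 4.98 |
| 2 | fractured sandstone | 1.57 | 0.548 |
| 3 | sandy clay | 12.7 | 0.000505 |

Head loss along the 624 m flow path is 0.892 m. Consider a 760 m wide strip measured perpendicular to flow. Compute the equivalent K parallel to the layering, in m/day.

2.10

Flow is parallel to layering, so each bed carries its own Darcy discharge and the transmissivities add.
Σ(K_i·b_i) = 4.98×10.1 + 0.548×1.57 + 0.000505×12.7 = 51.16 m²/day.
Total thickness b = 24.37 m, so K_eq = Σ(K_i·b_i)/b = 2.099 m/day.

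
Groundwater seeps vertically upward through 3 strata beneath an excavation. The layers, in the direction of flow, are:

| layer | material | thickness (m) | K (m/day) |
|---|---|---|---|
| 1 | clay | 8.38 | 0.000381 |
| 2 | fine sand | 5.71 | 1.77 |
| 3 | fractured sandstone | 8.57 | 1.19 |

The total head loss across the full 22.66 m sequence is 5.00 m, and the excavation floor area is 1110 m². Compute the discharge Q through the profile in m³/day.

Flow is perpendicular to layering, so the layers act in series and the equivalent K is the thickness-weighted harmonic mean.
Total thickness L = 8.38 + 5.71 + 8.57 = 22.66 m.
Σ(b_i/K_i) = 8.38/0.000381 + 5.71/1.77 + 8.57/1.19 = 22005 d.
K_eq = L / Σ(b_i/K_i) = 22.66 / 22005 = 0.001030 m/day.
Q = K_eq · A · (Δh/L) = 0.001030 × 1110 × (5.00/22.66) = 0.2522 m³/day.

0.252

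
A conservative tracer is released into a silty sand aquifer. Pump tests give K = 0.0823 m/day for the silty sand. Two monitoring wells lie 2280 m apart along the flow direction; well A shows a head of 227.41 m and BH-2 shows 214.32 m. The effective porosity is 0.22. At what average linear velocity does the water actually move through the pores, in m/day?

Hydraulic gradient i = (227.41 − 214.32) / 2280 = 13.09 / 2280 = 0.005741.
Darcy flux q = K · i = 0.08230 × 0.005741 = 0.0004725 m/day.
Seepage velocity v = q / n_e = 0.0004725 / 0.22 = 0.002148 m/day.

0.00215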